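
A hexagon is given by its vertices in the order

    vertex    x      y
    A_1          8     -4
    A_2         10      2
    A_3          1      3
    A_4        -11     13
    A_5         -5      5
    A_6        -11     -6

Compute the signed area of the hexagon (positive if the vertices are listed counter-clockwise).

A_1→A_2: (8)(2) − (10)(-4) = 56
A_2→A_3: (10)(3) − (1)(2) = 28
A_3→A_4: (1)(13) − (-11)(3) = 46
A_4→A_5: (-11)(5) − (-5)(13) = 10
A_5→A_6: (-5)(-6) − (-11)(5) = 85
A_6→A_1: (-11)(-4) − (8)(-6) = 92
Σ = 317
Signed area = Σ/2 = 158.5 (positive ⇒ counter-clockwise traversal).

158.5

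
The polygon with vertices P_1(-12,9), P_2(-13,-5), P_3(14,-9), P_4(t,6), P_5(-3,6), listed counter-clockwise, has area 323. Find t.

9

Write out the shoelace sum; only the two edges meeting at P_4 involve t:
2·Area = [(14·6 − t·(-9)) + (t·6 − (-3)·6)] + 409
       = 15·t + 511 = 646
⇒ t = 9.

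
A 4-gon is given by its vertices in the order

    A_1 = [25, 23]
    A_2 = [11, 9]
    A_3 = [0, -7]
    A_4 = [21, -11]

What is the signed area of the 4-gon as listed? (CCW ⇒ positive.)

Apply the shoelace (surveyor's) formula: 2A = Σ (x_i·y_{i+1} − x_{i+1}·y_i), indices taken mod 4.
Σ = (-28) + (-77) + (147) + (758) = 800
Signed area = Σ/2 = 400 (positive ⇒ counter-clockwise traversal).

400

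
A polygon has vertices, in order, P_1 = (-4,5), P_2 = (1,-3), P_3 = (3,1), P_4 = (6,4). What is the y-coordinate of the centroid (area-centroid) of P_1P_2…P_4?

146/69

Apply the surveyor's formula. First the cross-terms c_i = x_i·y_{i+1} − x_{i+1}·y_i:
  7, 10, 6, 46  ⇒  2A = 69, A = 34.5.
Then Σ (y_i + y_{i+1})·c_i = 438, so ȳ = 438 / (6·34.5) = 146/69.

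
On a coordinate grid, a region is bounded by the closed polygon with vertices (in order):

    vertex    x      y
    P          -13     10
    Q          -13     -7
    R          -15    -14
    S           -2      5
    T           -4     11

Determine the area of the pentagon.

148

Cross-terms: 221, 77, -103, -2, 103  ⇒  Σ = 296
Area = |Σ|/2 = 148.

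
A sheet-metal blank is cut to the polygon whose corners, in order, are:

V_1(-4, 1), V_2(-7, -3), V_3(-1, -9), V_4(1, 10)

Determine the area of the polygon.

59.5

Apply Gauss's area formula: 2A = Σ (x_i·y_{i+1} − x_{i+1}·y_i), indices taken mod 4.
Σ = (19) + (60) + (-1) + (41) = 119
Area = |Σ|/2 = 59.5.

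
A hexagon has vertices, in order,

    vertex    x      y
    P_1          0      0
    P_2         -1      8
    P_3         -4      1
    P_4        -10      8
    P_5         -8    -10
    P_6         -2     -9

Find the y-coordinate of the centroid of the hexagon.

Apply the shoelace formula. First the cross-terms c_i = x_i·y_{i+1} − x_{i+1}·y_i:
  0, 31, -22, 164, 52, 0  ⇒  2A = 225, A = 112.5.
Then Σ (y_i + y_{i+1})·c_i = -1235, so ȳ = -1235 / (6·112.5) = -247/135.

-247/135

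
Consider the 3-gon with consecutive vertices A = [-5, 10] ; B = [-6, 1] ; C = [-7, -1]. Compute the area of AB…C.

Apply Gauss's area formula: 2A = Σ (x_i·y_{i+1} − x_{i+1}·y_i), indices taken mod 3.
Cross-terms: 55, 13, -75  ⇒  Σ = -7
Area = |Σ|/2 = 3.5.

3.5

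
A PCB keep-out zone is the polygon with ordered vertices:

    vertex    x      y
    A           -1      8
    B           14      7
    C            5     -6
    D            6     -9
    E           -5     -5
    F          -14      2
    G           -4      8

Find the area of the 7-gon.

265

Σ = (-119) + (-119) + (-9) + (-75) + (-80) + (-104) + (-24) = -530
Area = |Σ|/2 = 265.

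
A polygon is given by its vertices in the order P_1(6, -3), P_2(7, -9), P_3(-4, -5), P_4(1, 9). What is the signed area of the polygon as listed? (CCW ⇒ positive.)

-96

Apply the shoelace formula: 2A = Σ (x_i·y_{i+1} − x_{i+1}·y_i), indices taken mod 4.
P_1→P_2: (6)(-9) − (7)(-3) = -33
P_2→P_3: (7)(-5) − (-4)(-9) = -71
P_3→P_4: (-4)(9) − (1)(-5) = -31
P_4→P_1: (1)(-3) − (6)(9) = -57
Σ = -192
Signed area = Σ/2 = -96 (negative ⇒ clockwise traversal).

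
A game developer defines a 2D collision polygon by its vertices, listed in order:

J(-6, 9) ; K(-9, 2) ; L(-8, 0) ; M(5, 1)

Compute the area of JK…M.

64

Apply the surveyor's formula: 2A = Σ (x_i·y_{i+1} − x_{i+1}·y_i), indices taken mod 4.
Σ = (69) + (16) + (-8) + (51) = 128
Area = |Σ|/2 = 64.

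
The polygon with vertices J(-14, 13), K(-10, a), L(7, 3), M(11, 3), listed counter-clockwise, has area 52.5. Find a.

8

The doubled signed area Σ (x_i y_{i+1} − x_{i+1} y_i) is linear in a.
With a=0 it equals 273; the coefficient of a is -21 (from the two edges through K).
So -21·a + 273 = 2·52.5 = 105 ⇒ a = 8.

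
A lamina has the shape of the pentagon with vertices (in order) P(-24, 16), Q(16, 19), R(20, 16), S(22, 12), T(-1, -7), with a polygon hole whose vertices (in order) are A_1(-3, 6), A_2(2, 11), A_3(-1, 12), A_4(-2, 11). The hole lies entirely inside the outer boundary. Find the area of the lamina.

625

Outer boundary:
Σ = (-712) + (-124) + (-112) + (-142) + (-184) = -1274
Area = |Σ|/2 = 637.
Hole:
Apply the surveyor's formula: 2A = Σ (x_i·y_{i+1} − x_{i+1}·y_i), indices taken mod 4.
Cross-terms: -45, 35, 13, 21  ⇒  Σ = 24
Area = |Σ|/2 = 12.
Net area = 637 − 12 = 625.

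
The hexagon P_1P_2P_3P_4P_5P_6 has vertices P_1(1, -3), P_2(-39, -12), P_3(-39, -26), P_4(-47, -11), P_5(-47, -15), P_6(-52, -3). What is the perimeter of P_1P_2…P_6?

|P_1P_2| = √((-40)² + (-9)²) = √1681 = 41
|P_2P_3| = √((0)² + (-14)²) = √196 = 14
|P_3P_4| = √((-8)² + (15)²) = √289 = 17
|P_4P_5| = √((0)² + (-4)²) = √16 = 4
|P_5P_6| = √((-5)² + (12)²) = √169 = 13
|P_6P_1| = √((53)² + (0)²) = √2809 = 53
Perimeter = 41 + 14 + 17 + 4 + 13 + 53 = 142.

142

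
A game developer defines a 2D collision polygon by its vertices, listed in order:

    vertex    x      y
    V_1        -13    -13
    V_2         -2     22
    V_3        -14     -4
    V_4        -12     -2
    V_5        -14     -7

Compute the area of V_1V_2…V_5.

Apply the shoelace formula: 2A = Σ (x_i·y_{i+1} − x_{i+1}·y_i), indices taken mod 5.
Cross-terms: -312, 316, -20, 56, 91  ⇒  Σ = 131
Area = |Σ|/2 = 65.5.

65.5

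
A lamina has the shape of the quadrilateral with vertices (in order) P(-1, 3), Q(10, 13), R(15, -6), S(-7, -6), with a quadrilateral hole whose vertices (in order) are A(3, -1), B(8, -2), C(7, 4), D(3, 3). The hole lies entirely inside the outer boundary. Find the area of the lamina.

Outer boundary:
Apply the shoelace (surveyor's) formula: 2A = Σ (x_i·y_{i+1} − x_{i+1}·y_i), indices taken mod 4.
Cross-terms: -43, -255, -132, -27  ⇒  Σ = -457
Area = |Σ|/2 = 228.5.
Hole:
Apply the shoelace (surveyor's) formula: 2A = Σ (x_i·y_{i+1} − x_{i+1}·y_i), indices taken mod 4.
A→B: (3)(-2) − (8)(-1) = 2
B→C: (8)(4) − (7)(-2) = 46
C→D: (7)(3) − (3)(4) = 9
D→A: (3)(-1) − (3)(3) = -12
Σ = 45
Area = |Σ|/2 = 22.5.
Net area = 228.5 − 22.5 = 206.

206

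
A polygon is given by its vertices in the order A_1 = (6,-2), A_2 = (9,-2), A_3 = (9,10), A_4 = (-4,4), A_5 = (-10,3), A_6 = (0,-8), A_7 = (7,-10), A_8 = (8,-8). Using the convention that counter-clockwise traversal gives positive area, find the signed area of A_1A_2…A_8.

205

Apply the shoelace formula: 2A = Σ (x_i·y_{i+1} − x_{i+1}·y_i), indices taken mod 8.
A_1→A_2: (6)(-2) − (9)(-2) = 6
A_2→A_3: (9)(10) − (9)(-2) = 108
A_3→A_4: (9)(4) − (-4)(10) = 76
A_4→A_5: (-4)(3) − (-10)(4) = 28
A_5→A_6: (-10)(-8) − (0)(3) = 80
A_6→A_7: (0)(-10) − (7)(-8) = 56
A_7→A_8: (7)(-8) − (8)(-10) = 24
A_8→A_1: (8)(-2) − (6)(-8) = 32
Σ = 410
Signed area = Σ/2 = 205 (positive ⇒ counter-clockwise traversal).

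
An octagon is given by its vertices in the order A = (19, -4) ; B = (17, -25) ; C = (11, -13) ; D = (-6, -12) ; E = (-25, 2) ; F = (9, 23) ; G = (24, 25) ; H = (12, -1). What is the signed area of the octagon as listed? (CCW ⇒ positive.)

-1074

Apply the shoelace formula: 2A = Σ (x_i·y_{i+1} − x_{i+1}·y_i), indices taken mod 8.
Σ = (-407) + (54) + (-210) + (-312) + (-593) + (-327) + (-324) + (-29) = -2148
Signed area = Σ/2 = -1074 (negative ⇒ clockwise traversal).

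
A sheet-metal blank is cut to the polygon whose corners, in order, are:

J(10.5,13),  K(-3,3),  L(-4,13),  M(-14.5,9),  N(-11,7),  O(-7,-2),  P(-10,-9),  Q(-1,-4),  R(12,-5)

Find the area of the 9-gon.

300

Apply the surveyor's formula: 2A = Σ (x_i·y_{i+1} − x_{i+1}·y_i), indices taken mod 9.
Cross-terms: 70.5, -27, 152.5, -2.5, 71, 43, 31, 53, 208.5  ⇒  Σ = 600
Area = |Σ|/2 = 300.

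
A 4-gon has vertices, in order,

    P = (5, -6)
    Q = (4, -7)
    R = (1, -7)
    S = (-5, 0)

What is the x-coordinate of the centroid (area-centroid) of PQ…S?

64/111

Apply the shoelace formula. First the cross-terms c_i = x_i·y_{i+1} − x_{i+1}·y_i:
  -11, -21, -35, 30  ⇒  2A = -37, A = -18.5.
Then Σ (x_i + x_{i+1})·c_i = -64, so x̄ = -64 / (6·(-18.5)) = 64/111.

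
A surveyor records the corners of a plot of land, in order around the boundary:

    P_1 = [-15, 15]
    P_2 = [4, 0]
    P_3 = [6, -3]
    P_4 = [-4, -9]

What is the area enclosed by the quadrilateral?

166.5

Cross-terms: -60, -12, -66, -195  ⇒  Σ = -333
Area = |Σ|/2 = 166.5.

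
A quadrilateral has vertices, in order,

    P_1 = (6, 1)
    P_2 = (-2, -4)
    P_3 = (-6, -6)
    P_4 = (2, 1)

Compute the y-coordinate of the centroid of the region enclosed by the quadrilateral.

Apply Gauss's area formula. First the cross-terms c_i = x_i·y_{i+1} − x_{i+1}·y_i:
  -22, -12, 6, -4  ⇒  2A = -32, A = -16.
Then Σ (y_i + y_{i+1})·c_i = 148, so ȳ = 148 / (6·(-16)) = -37/24.

-37/24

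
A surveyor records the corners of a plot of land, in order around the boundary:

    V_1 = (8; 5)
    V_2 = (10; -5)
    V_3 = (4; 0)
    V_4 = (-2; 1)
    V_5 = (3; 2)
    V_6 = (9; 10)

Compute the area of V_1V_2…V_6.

48

Apply Gauss's area formula: 2A = Σ (x_i·y_{i+1} − x_{i+1}·y_i), indices taken mod 6.
Cross-terms: -90, 20, 4, -7, 12, -35  ⇒  Σ = -96
Area = |Σ|/2 = 48.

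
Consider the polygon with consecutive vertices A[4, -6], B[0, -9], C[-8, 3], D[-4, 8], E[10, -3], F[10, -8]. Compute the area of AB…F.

153

Apply the shoelace (surveyor's) formula: 2A = Σ (x_i·y_{i+1} − x_{i+1}·y_i), indices taken mod 6.
Σ = (-36) + (-72) + (-52) + (-68) + (-50) + (-28) = -306
Area = |Σ|/2 = 153.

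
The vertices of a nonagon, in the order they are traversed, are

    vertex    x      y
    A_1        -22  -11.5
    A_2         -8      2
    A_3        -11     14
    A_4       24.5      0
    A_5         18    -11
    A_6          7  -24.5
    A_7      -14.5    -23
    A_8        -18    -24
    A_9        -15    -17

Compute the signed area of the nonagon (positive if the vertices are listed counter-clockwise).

-1020.125

A_1→A_2: (-22)(2) − (-8)(-11.5) = -136
A_2→A_3: (-8)(14) − (-11)(2) = -90
A_3→A_4: (-11)(0) − (24.5)(14) = -343
A_4→A_5: (24.5)(-11) − (18)(0) = -269.5
A_5→A_6: (18)(-24.5) − (7)(-11) = -364
A_6→A_7: (7)(-23) − (-14.5)(-24.5) = -516.25
A_7→A_8: (-14.5)(-24) − (-18)(-23) = -66
A_8→A_9: (-18)(-17) − (-15)(-24) = -54
A_9→A_1: (-15)(-11.5) − (-22)(-17) = -201.5
Σ = -2040.25
Signed area = Σ/2 = -1020.125 (negative ⇒ clockwise traversal).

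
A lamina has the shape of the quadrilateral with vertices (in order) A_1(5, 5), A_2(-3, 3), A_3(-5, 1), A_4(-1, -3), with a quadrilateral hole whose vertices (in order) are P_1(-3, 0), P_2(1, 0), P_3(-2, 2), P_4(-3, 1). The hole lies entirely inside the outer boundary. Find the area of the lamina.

29.5

Outer boundary:
Apply the shoelace formula: 2A = Σ (x_i·y_{i+1} − x_{i+1}·y_i), indices taken mod 4.
Σ = (30) + (12) + (16) + (10) = 68
Area = |Σ|/2 = 34.
Hole:
Apply the shoelace formula: 2A = Σ (x_i·y_{i+1} − x_{i+1}·y_i), indices taken mod 4.
Σ = (0) + (2) + (4) + (3) = 9
Area = |Σ|/2 = 4.5.
Net area = 34 − 4.5 = 29.5.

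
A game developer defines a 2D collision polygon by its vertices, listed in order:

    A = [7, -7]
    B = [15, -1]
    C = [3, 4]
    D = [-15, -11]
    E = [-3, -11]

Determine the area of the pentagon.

209

Apply the surveyor's formula: 2A = Σ (x_i·y_{i+1} − x_{i+1}·y_i), indices taken mod 5.
Σ = (98) + (63) + (27) + (132) + (98) = 418
Area = |Σ|/2 = 209.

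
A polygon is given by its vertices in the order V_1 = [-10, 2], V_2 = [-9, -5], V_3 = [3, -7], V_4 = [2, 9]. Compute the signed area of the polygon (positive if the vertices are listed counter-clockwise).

140.5

Apply Gauss's area formula: 2A = Σ (x_i·y_{i+1} − x_{i+1}·y_i), indices taken mod 4.
V_1→V_2: (-10)(-5) − (-9)(2) = 68
V_2→V_3: (-9)(-7) − (3)(-5) = 78
V_3→V_4: (3)(9) − (2)(-7) = 41
V_4→V_1: (2)(2) − (-10)(9) = 94
Σ = 281
Signed area = Σ/2 = 140.5 (positive ⇒ counter-clockwise traversal).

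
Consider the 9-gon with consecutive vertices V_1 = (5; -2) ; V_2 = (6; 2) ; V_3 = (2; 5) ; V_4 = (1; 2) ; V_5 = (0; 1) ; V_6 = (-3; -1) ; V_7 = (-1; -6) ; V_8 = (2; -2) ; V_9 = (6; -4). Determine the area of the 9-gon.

47

Apply Gauss's area formula: 2A = Σ (x_i·y_{i+1} − x_{i+1}·y_i), indices taken mod 9.
Σ = (22) + (26) + (-1) + (1) + (3) + (17) + (14) + (4) + (8) = 94
Area = |Σ|/2 = 47.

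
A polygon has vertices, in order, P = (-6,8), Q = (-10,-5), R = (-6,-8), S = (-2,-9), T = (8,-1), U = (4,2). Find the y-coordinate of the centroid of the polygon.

Apply the shoelace formula. First the cross-terms c_i = x_i·y_{i+1} − x_{i+1}·y_i:
  110, 50, 38, 74, 20, 44  ⇒  2A = 336, A = 168.
Then Σ (y_i + y_{i+1})·c_i = -1246, so ȳ = -1246 / (6·168) = -89/72.

-89/72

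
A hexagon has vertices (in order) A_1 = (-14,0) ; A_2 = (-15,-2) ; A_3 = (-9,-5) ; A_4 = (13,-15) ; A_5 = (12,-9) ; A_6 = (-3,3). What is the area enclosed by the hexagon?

Cross-terms: 28, 57, 200, 63, 9, 42  ⇒  Σ = 399
Area = |Σ|/2 = 199.5.

199.5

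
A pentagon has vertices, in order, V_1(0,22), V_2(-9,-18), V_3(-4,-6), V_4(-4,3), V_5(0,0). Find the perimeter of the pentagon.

|V_1V_2| = √((-9)² + (-40)²) = √1681 = 41
|V_2V_3| = √((5)² + (12)²) = √169 = 13
|V_3V_4| = √((0)² + (9)²) = √81 = 9
|V_4V_5| = √((4)² + (-3)²) = √25 = 5
|V_5V_1| = √((0)² + (22)²) = √484 = 22
Perimeter = 41 + 13 + 9 + 5 + 22 = 90.

90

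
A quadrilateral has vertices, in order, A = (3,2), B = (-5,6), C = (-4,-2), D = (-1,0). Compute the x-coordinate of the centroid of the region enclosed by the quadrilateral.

Apply the shoelace formula. First the cross-terms c_i = x_i·y_{i+1} − x_{i+1}·y_i:
  28, 34, -2, -2  ⇒  2A = 58, A = 29.
Then Σ (x_i + x_{i+1})·c_i = -356, so x̄ = -356 / (6·29) = -178/87.

-178/87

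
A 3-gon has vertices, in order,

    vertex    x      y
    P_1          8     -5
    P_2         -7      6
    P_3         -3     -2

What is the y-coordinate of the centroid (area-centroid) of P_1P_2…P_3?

Apply the surveyor's formula. First the cross-terms c_i = x_i·y_{i+1} − x_{i+1}·y_i:
  13, 32, 31  ⇒  2A = 76, A = 38.
Then Σ (y_i + y_{i+1})·c_i = -76, so ȳ = -76 / (6·38) = -1/3.

-1/3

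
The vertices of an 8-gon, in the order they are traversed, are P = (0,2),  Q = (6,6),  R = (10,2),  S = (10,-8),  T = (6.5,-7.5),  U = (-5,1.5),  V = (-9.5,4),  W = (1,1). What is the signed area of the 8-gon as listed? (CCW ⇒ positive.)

-114

Apply Gauss's area formula: 2A = Σ (x_i·y_{i+1} − x_{i+1}·y_i), indices taken mod 8.
Σ = (-12) + (-48) + (-100) + (-23) + (-27.75) + (-5.75) + (-13.5) + (2) = -228
Signed area = Σ/2 = -114 (negative ⇒ clockwise traversal).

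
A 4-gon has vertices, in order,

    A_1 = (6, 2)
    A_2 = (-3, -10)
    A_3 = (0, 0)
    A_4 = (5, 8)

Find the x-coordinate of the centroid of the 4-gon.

145/69

Apply Gauss's area formula. First the cross-terms c_i = x_i·y_{i+1} − x_{i+1}·y_i:
  -54, 0, 0, -38  ⇒  2A = -92, A = -46.
Then Σ (x_i + x_{i+1})·c_i = -580, so x̄ = -580 / (6·(-46)) = 145/69.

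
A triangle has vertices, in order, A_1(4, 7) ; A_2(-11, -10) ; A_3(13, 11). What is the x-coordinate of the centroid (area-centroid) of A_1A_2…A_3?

2

Apply the shoelace (surveyor's) formula. First the cross-terms c_i = x_i·y_{i+1} − x_{i+1}·y_i:
  37, 9, 47  ⇒  2A = 93, A = 46.5.
Then Σ (x_i + x_{i+1})·c_i = 558, so x̄ = 558 / (6·46.5) = 2.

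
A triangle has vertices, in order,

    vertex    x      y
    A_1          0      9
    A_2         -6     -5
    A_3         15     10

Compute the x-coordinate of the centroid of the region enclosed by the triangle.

Apply the shoelace formula. First the cross-terms c_i = x_i·y_{i+1} − x_{i+1}·y_i:
  54, 15, 135  ⇒  2A = 204, A = 102.
Then Σ (x_i + x_{i+1})·c_i = 1836, so x̄ = 1836 / (6·102) = 3.

3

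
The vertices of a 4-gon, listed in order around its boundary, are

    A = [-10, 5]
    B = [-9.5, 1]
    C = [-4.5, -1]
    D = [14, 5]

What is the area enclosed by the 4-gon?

81.5

Apply the shoelace (surveyor's) formula: 2A = Σ (x_i·y_{i+1} − x_{i+1}·y_i), indices taken mod 4.
Cross-terms: 37.5, 14, -8.5, 120  ⇒  Σ = 163
Area = |Σ|/2 = 81.5.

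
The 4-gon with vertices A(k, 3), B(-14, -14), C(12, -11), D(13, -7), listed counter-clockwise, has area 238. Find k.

-2

The doubled signed area Σ (x_i y_{i+1} − x_{i+1} y_i) is linear in k.
With k=0 it equals 462; the coefficient of k is -7 (from the two edges through A).
So -7·k + 462 = 2·238 = 476 ⇒ k = -2.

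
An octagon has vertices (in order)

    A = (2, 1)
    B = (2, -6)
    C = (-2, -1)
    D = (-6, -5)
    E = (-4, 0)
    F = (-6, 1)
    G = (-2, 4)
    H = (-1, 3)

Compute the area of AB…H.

Σ = (-14) + (-14) + (4) + (-20) + (-4) + (-22) + (-2) + (-7) = -79
Area = |Σ|/2 = 39.5.

39.5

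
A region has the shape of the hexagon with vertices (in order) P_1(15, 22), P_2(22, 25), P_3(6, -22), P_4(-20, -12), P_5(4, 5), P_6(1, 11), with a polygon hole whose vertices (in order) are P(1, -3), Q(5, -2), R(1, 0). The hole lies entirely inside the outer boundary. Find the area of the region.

699.5

Outer boundary:
Σ = (-109) + (-634) + (-512) + (-52) + (39) + (-143) = -1411
Area = |Σ|/2 = 705.5.
Hole:
Apply Gauss's area formula: 2A = Σ (x_i·y_{i+1} − x_{i+1}·y_i), indices taken mod 3.
Σ = (13) + (2) + (-3) = 12
Area = |Σ|/2 = 6.
Net area = 705.5 − 6 = 699.5.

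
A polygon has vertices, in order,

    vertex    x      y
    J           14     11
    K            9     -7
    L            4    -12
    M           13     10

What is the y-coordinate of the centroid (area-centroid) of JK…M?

Apply Gauss's area formula. First the cross-terms c_i = x_i·y_{i+1} − x_{i+1}·y_i:
  -197, -80, 196, 3  ⇒  2A = -78, A = -39.
Then Σ (y_i + y_{i+1})·c_i = 403, so ȳ = 403 / (6·(-39)) = -31/18.

-31/18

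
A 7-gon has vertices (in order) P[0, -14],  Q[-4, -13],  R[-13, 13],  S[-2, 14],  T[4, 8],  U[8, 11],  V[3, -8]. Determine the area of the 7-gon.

P→Q: (0)(-13) − (-4)(-14) = -56
Q→R: (-4)(13) − (-13)(-13) = -221
R→S: (-13)(14) − (-2)(13) = -156
S→T: (-2)(8) − (4)(14) = -72
T→U: (4)(11) − (8)(8) = -20
U→V: (8)(-8) − (3)(11) = -97
V→P: (3)(-14) − (0)(-8) = -42
Σ = -664
Area = |Σ|/2 = 332.

332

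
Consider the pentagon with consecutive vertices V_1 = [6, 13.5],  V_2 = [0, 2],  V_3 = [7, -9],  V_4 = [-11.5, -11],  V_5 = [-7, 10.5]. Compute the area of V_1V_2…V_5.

Apply the shoelace (surveyor's) formula: 2A = Σ (x_i·y_{i+1} − x_{i+1}·y_i), indices taken mod 5.
Cross-terms: 12, -14, -180.5, -197.75, -157.5  ⇒  Σ = -537.75
Area = |Σ|/2 = 268.875.

268.875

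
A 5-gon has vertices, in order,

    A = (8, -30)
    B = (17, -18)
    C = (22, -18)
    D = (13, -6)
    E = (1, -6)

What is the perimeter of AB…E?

|AB| = √((9)² + (12)²) = √225 = 15
|BC| = √((5)² + (0)²) = √25 = 5
|CD| = √((-9)² + (12)²) = √225 = 15
|DE| = √((-12)² + (0)²) = √144 = 12
|EA| = √((7)² + (-24)²) = √625 = 25
Perimeter = 15 + 5 + 15 + 12 + 25 = 72.

72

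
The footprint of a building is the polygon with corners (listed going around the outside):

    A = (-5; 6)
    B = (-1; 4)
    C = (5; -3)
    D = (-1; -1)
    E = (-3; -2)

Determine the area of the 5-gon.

34

A→B: (-5)(4) − (-1)(6) = -14
B→C: (-1)(-3) − (5)(4) = -17
C→D: (5)(-1) − (-1)(-3) = -8
D→E: (-1)(-2) − (-3)(-1) = -1
E→A: (-3)(6) − (-5)(-2) = -28
Σ = -68
Area = |Σ|/2 = 34.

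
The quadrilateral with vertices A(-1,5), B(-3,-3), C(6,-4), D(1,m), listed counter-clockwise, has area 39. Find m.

3

Write out the shoelace sum; only the two edges meeting at D involve m:
2·Area = [(6·m − 1·(-4)) + (1·5 − (-1)·m)] + 48
       = 7·m + 57 = 78
⇒ m = 3.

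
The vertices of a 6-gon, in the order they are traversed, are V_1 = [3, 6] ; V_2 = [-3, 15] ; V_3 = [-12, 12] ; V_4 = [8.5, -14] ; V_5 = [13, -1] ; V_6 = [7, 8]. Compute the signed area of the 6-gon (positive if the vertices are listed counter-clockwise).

287.75

Apply the shoelace formula: 2A = Σ (x_i·y_{i+1} − x_{i+1}·y_i), indices taken mod 6.
V_1→V_2: (3)(15) − (-3)(6) = 63
V_2→V_3: (-3)(12) − (-12)(15) = 144
V_3→V_4: (-12)(-14) − (8.5)(12) = 66
V_4→V_5: (8.5)(-1) − (13)(-14) = 173.5
V_5→V_6: (13)(8) − (7)(-1) = 111
V_6→V_1: (7)(6) − (3)(8) = 18
Σ = 575.5
Signed area = Σ/2 = 287.75 (positive ⇒ counter-clockwise traversal).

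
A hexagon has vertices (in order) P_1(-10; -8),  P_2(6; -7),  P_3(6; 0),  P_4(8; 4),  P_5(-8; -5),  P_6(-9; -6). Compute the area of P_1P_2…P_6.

Apply the surveyor's formula: 2A = Σ (x_i·y_{i+1} − x_{i+1}·y_i), indices taken mod 6.
Cross-terms: 118, 42, 24, -8, 3, 12  ⇒  Σ = 191
Area = |Σ|/2 = 95.5.

95.5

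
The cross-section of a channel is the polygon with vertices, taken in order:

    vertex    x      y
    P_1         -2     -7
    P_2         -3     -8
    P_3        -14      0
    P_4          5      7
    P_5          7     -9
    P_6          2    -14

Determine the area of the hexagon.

Apply the shoelace formula: 2A = Σ (x_i·y_{i+1} − x_{i+1}·y_i), indices taken mod 6.
Σ = (-5) + (-112) + (-98) + (-94) + (-80) + (-42) = -431
Area = |Σ|/2 = 215.5.

215.5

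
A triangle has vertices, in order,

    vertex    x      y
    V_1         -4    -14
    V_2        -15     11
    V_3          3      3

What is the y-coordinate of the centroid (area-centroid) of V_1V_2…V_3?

0

Apply the shoelace (surveyor's) formula. First the cross-terms c_i = x_i·y_{i+1} − x_{i+1}·y_i:
  -254, -78, -30  ⇒  2A = -362, A = -181.
Then Σ (y_i + y_{i+1})·c_i = 0, so ȳ = 0 / (6·(-181)) = 0.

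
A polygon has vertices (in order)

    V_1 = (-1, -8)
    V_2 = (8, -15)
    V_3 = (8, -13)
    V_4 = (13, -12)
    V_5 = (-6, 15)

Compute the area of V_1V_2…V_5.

177

V_1→V_2: (-1)(-15) − (8)(-8) = 79
V_2→V_3: (8)(-13) − (8)(-15) = 16
V_3→V_4: (8)(-12) − (13)(-13) = 73
V_4→V_5: (13)(15) − (-6)(-12) = 123
V_5→V_1: (-6)(-8) − (-1)(15) = 63
Σ = 354
Area = |Σ|/2 = 177.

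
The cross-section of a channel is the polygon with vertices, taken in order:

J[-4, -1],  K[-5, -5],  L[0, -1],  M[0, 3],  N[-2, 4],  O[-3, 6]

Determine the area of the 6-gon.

Apply the shoelace (surveyor's) formula: 2A = Σ (x_i·y_{i+1} − x_{i+1}·y_i), indices taken mod 6.
Σ = (15) + (5) + (0) + (6) + (0) + (27) = 53
Area = |Σ|/2 = 26.5.

26.5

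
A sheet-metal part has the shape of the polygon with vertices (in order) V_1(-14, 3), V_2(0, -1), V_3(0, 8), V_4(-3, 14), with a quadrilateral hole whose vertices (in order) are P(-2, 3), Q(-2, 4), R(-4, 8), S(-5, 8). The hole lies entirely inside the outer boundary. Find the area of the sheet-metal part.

Outer boundary:
Apply the shoelace (surveyor's) formula: 2A = Σ (x_i·y_{i+1} − x_{i+1}·y_i), indices taken mod 4.
V_1→V_2: (-14)(-1) − (0)(3) = 14
V_2→V_3: (0)(8) − (0)(-1) = 0
V_3→V_4: (0)(14) − (-3)(8) = 24
V_4→V_1: (-3)(3) − (-14)(14) = 187
Σ = 225
Area = |Σ|/2 = 112.5.
Hole:
P→Q: (-2)(4) − (-2)(3) = -2
Q→R: (-2)(8) − (-4)(4) = 0
R→S: (-4)(8) − (-5)(8) = 8
S→P: (-5)(3) − (-2)(8) = 1
Σ = 7
Area = |Σ|/2 = 3.5.
Net area = 112.5 − 3.5 = 109.

109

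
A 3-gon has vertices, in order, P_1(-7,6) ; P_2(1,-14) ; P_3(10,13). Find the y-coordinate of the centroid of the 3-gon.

5/3

Apply the surveyor's formula. First the cross-terms c_i = x_i·y_{i+1} − x_{i+1}·y_i:
  92, 153, 151  ⇒  2A = 396, A = 198.
Then Σ (y_i + y_{i+1})·c_i = 1980, so ȳ = 1980 / (6·198) = 5/3.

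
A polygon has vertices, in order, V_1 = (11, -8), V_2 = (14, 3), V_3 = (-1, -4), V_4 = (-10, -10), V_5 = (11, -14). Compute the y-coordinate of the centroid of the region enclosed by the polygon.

-428/63

Apply the surveyor's formula. First the cross-terms c_i = x_i·y_{i+1} − x_{i+1}·y_i:
  145, -53, -30, 250, 66  ⇒  2A = 378, A = 189.
Then Σ (y_i + y_{i+1})·c_i = -7704, so ȳ = -7704 / (6·189) = -428/63.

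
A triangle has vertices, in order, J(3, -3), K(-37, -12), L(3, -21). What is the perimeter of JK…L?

100

|JK| = √((-40)² + (-9)²) = √1681 = 41
|KL| = √((40)² + (-9)²) = √1681 = 41
|LJ| = √((0)² + (18)²) = √324 = 18
Perimeter = 41 + 41 + 18 = 100.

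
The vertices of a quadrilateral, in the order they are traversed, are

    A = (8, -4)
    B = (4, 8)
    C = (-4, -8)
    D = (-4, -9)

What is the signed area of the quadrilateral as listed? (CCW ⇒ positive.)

86

Apply the surveyor's formula: 2A = Σ (x_i·y_{i+1} − x_{i+1}·y_i), indices taken mod 4.
Cross-terms: 80, 0, 4, 88  ⇒  Σ = 172
Signed area = Σ/2 = 86 (positive ⇒ counter-clockwise traversal).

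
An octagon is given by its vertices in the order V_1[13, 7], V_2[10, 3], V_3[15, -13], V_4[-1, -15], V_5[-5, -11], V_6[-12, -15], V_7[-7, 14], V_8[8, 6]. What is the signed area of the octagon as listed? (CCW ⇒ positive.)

-507

Apply the shoelace (surveyor's) formula: 2A = Σ (x_i·y_{i+1} − x_{i+1}·y_i), indices taken mod 8.
Σ = (-31) + (-175) + (-238) + (-64) + (-57) + (-273) + (-154) + (-22) = -1014
Signed area = Σ/2 = -507 (negative ⇒ clockwise traversal).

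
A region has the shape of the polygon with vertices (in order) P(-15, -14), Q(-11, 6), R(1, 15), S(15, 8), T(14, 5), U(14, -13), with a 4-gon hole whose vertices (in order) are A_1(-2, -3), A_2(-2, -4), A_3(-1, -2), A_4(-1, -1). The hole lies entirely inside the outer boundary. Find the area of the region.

655

Outer boundary:
Cross-terms: -244, -171, -217, -37, -252, -391  ⇒  Σ = -1312
Area = |Σ|/2 = 656.
Hole:
Apply the shoelace formula: 2A = Σ (x_i·y_{i+1} − x_{i+1}·y_i), indices taken mod 4.
Σ = (2) + (0) + (-1) + (1) = 2
Area = |Σ|/2 = 1.
Net area = 656 − 1 = 655.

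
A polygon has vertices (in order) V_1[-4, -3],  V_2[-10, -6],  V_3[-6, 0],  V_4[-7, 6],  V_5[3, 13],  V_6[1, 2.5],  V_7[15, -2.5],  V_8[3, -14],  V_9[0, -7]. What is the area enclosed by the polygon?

Σ = (-6) + (-36) + (-36) + (-109) + (-5.5) + (-40) + (-202.5) + (-21) + (-28) = -484
Area = |Σ|/2 = 242.

242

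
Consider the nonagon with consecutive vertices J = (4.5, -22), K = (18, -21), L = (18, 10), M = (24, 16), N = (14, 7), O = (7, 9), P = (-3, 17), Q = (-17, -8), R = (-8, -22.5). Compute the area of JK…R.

Apply the shoelace formula: 2A = Σ (x_i·y_{i+1} − x_{i+1}·y_i), indices taken mod 9.
Σ = (301.5) + (558) + (48) + (-56) + (77) + (146) + (313) + (318.5) + (277.25) = 1983.25
Area = |Σ|/2 = 991.625.

991.625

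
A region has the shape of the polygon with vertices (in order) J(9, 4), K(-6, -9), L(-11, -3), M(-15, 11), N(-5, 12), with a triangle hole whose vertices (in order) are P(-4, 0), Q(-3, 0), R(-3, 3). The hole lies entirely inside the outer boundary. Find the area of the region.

Outer boundary:
Apply Gauss's area formula: 2A = Σ (x_i·y_{i+1} − x_{i+1}·y_i), indices taken mod 5.
Σ = (-57) + (-81) + (-166) + (-125) + (-128) = -557
Area = |Σ|/2 = 278.5.
Hole:
Cross-terms: 0, -9, 12  ⇒  Σ = 3
Area = |Σ|/2 = 1.5.
Net area = 278.5 − 1.5 = 277.

277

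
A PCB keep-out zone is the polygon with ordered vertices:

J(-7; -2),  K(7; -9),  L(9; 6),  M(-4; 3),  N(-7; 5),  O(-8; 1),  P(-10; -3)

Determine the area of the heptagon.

Σ = (77) + (123) + (51) + (1) + (33) + (34) + (-1) = 318
Area = |Σ|/2 = 159.

159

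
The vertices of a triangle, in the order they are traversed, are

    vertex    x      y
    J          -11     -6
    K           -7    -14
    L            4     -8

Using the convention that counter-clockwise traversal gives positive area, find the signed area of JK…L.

56

Cross-terms: 112, 112, -112  ⇒  Σ = 112
Signed area = Σ/2 = 56 (positive ⇒ counter-clockwise traversal).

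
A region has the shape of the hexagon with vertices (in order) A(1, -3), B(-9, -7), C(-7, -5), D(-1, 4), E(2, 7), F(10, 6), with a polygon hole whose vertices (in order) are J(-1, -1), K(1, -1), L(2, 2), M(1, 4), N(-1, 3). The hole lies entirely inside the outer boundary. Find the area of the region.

78.5

Outer boundary:
Apply Gauss's area formula: 2A = Σ (x_i·y_{i+1} − x_{i+1}·y_i), indices taken mod 6.
Cross-terms: -34, -4, -33, -15, -58, -36  ⇒  Σ = -180
Area = |Σ|/2 = 90.
Hole:
Cross-terms: 2, 4, 6, 7, 4  ⇒  Σ = 23
Area = |Σ|/2 = 11.5.
Net area = 90 − 11.5 = 78.5.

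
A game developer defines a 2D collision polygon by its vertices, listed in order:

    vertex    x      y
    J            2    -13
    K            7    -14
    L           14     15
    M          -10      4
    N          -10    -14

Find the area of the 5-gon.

454

Apply Gauss's area formula: 2A = Σ (x_i·y_{i+1} − x_{i+1}·y_i), indices taken mod 5.
Cross-terms: 63, 301, 206, 180, 158  ⇒  Σ = 908
Area = |Σ|/2 = 454.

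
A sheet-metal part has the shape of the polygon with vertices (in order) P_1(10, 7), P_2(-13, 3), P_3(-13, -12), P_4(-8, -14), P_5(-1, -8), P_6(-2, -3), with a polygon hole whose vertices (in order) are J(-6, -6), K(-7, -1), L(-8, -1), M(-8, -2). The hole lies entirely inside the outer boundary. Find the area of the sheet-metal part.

224

Outer boundary:
Σ = (121) + (195) + (86) + (50) + (-13) + (16) = 455
Area = |Σ|/2 = 227.5.
Hole:
Σ = (-36) + (-1) + (8) + (36) = 7
Area = |Σ|/2 = 3.5.
Net area = 227.5 − 3.5 = 224.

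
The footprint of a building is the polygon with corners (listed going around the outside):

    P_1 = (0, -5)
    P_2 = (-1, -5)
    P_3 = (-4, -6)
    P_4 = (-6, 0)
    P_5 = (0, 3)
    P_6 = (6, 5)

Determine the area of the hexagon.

Apply Gauss's area formula: 2A = Σ (x_i·y_{i+1} − x_{i+1}·y_i), indices taken mod 6.
Σ = (-5) + (-14) + (-36) + (-18) + (-18) + (-30) = -121
Area = |Σ|/2 = 60.5.

60.5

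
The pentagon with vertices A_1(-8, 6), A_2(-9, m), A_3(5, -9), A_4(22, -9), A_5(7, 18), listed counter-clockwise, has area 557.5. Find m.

-14

The doubled signed area Σ (x_i y_{i+1} − x_{i+1} y_i) is linear in m.
With m=0 it equals 933; the coefficient of m is -13 (from the two edges through A_2).
So -13·m + 933 = 2·557.5 = 1115 ⇒ m = -14.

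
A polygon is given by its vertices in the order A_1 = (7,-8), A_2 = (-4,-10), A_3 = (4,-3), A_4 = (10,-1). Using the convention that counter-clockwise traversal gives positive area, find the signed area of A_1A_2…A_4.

-48.5

Σ = (-102) + (52) + (26) + (-73) = -97
Signed area = Σ/2 = -48.5 (negative ⇒ clockwise traversal).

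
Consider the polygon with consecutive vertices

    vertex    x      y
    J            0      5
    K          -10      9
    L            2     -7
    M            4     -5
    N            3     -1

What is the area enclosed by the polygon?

Apply Gauss's area formula: 2A = Σ (x_i·y_{i+1} − x_{i+1}·y_i), indices taken mod 5.
Σ = (50) + (52) + (18) + (11) + (15) = 146
Area = |Σ|/2 = 73.

73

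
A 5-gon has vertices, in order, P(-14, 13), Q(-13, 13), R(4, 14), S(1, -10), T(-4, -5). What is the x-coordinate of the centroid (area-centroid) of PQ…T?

Apply the surveyor's formula. First the cross-terms c_i = x_i·y_{i+1} − x_{i+1}·y_i:
  -13, -234, -54, -45, -122  ⇒  2A = -468, A = -234.
Then Σ (x_i + x_{i+1})·c_i = 4518, so x̄ = 4518 / (6·(-234)) = -251/78.

-251/78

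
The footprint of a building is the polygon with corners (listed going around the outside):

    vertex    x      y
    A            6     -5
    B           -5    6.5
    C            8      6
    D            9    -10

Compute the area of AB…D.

Apply the shoelace (surveyor's) formula: 2A = Σ (x_i·y_{i+1} − x_{i+1}·y_i), indices taken mod 4.
A→B: (6)(6.5) − (-5)(-5) = 14
B→C: (-5)(6) − (8)(6.5) = -82
C→D: (8)(-10) − (9)(6) = -134
D→A: (9)(-5) − (6)(-10) = 15
Σ = -187
Area = |Σ|/2 = 93.5.

93.5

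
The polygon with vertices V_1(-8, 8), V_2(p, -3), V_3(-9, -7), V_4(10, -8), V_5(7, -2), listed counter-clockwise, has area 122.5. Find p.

The doubled signed area Σ (x_i y_{i+1} − x_{i+1} y_i) is linear in p.
With p=0 it equals 215; the coefficient of p is -15 (from the two edges through V_2).
So -15·p + 215 = 2·122.5 = 245 ⇒ p = -2.

-2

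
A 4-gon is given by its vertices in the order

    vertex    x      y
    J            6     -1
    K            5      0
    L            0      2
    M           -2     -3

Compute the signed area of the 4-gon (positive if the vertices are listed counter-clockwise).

Σ = (5) + (10) + (4) + (20) = 39
Signed area = Σ/2 = 19.5 (positive ⇒ counter-clockwise traversal).

19.5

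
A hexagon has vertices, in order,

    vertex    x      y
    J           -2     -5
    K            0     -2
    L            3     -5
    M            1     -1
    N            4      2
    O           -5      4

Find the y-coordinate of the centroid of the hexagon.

47/231

Apply the surveyor's formula. First the cross-terms c_i = x_i·y_{i+1} − x_{i+1}·y_i:
  4, 6, 2, 6, 26, 33  ⇒  2A = 77, A = 38.5.
Then Σ (y_i + y_{i+1})·c_i = 47, so ȳ = 47 / (6·38.5) = 47/231.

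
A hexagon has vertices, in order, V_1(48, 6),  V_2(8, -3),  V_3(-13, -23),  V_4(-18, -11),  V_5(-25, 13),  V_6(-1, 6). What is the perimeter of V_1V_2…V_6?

182

|V_1V_2| = √((-40)² + (-9)²) = √1681 = 41
|V_2V_3| = √((-21)² + (-20)²) = √841 = 29
|V_3V_4| = √((-5)² + (12)²) = √169 = 13
|V_4V_5| = √((-7)² + (24)²) = √625 = 25
|V_5V_6| = √((24)² + (-7)²) = √625 = 25
|V_6V_1| = √((49)² + (0)²) = √2401 = 49
Perimeter = 41 + 29 + 13 + 25 + 25 + 49 = 182.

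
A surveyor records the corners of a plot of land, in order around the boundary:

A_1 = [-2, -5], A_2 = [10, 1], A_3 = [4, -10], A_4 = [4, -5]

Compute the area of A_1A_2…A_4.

Apply Gauss's area formula: 2A = Σ (x_i·y_{i+1} − x_{i+1}·y_i), indices taken mod 4.
A_1→A_2: (-2)(1) − (10)(-5) = 48
A_2→A_3: (10)(-10) − (4)(1) = -104
A_3→A_4: (4)(-5) − (4)(-10) = 20
A_4→A_1: (4)(-5) − (-2)(-5) = -30
Σ = -66
Area = |Σ|/2 = 33.

33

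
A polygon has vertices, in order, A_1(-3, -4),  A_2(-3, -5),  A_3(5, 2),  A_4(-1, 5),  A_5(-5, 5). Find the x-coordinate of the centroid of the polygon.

Apply the surveyor's formula. First the cross-terms c_i = x_i·y_{i+1} − x_{i+1}·y_i:
  3, 19, 27, 20, 35  ⇒  2A = 104, A = 52.
Then Σ (x_i + x_{i+1})·c_i = -272, so x̄ = -272 / (6·52) = -34/39.

-34/39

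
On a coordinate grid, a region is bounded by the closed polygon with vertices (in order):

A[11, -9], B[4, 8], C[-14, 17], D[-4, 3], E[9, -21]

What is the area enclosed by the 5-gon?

Cross-terms: 124, 180, 26, 57, 150  ⇒  Σ = 537
Area = |Σ|/2 = 268.5.

268.5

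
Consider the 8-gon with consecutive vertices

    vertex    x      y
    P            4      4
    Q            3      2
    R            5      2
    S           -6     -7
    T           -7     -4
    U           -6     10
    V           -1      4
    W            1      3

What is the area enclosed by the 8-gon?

89.5

Σ = (-4) + (-4) + (-23) + (-25) + (-94) + (-14) + (-7) + (-8) = -179
Area = |Σ|/2 = 89.5.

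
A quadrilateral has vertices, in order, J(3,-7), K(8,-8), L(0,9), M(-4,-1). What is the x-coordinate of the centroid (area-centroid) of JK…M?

251/171

Apply Gauss's area formula. First the cross-terms c_i = x_i·y_{i+1} − x_{i+1}·y_i:
  32, 72, 36, 31  ⇒  2A = 171, A = 85.5.
Then Σ (x_i + x_{i+1})·c_i = 753, so x̄ = 753 / (6·85.5) = 251/171.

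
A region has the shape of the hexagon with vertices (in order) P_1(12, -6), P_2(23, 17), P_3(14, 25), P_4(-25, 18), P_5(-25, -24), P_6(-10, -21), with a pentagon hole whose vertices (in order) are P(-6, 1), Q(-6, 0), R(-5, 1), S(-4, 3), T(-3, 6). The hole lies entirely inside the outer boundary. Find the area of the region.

1598

Outer boundary:
P_1→P_2: (12)(17) − (23)(-6) = 342
P_2→P_3: (23)(25) − (14)(17) = 337
P_3→P_4: (14)(18) − (-25)(25) = 877
P_4→P_5: (-25)(-24) − (-25)(18) = 1050
P_5→P_6: (-25)(-21) − (-10)(-24) = 285
P_6→P_1: (-10)(-6) − (12)(-21) = 312
Σ = 3203
Area = |Σ|/2 = 1601.5.
Hole:
Σ = (6) + (-6) + (-11) + (-15) + (33) = 7
Area = |Σ|/2 = 3.5.
Net area = 1601.5 − 3.5 = 1598.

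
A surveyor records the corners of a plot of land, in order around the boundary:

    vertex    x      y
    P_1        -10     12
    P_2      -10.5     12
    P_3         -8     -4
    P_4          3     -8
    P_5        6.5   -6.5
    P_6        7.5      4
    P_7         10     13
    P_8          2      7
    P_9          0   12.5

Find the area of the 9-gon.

Apply Gauss's area formula: 2A = Σ (x_i·y_{i+1} − x_{i+1}·y_i), indices taken mod 9.
Σ = (6) + (138) + (76) + (32.5) + (74.75) + (57.5) + (44) + (25) + (125) = 578.75
Area = |Σ|/2 = 289.375.

289.375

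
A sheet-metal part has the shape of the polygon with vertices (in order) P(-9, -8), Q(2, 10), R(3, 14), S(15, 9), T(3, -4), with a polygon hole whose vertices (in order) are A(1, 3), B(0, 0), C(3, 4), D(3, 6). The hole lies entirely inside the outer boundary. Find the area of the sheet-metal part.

Outer boundary:
P→Q: (-9)(10) − (2)(-8) = -74
Q→R: (2)(14) − (3)(10) = -2
R→S: (3)(9) − (15)(14) = -183
S→T: (15)(-4) − (3)(9) = -87
T→P: (3)(-8) − (-9)(-4) = -60
Σ = -406
Area = |Σ|/2 = 203.
Hole:
Apply Gauss's area formula: 2A = Σ (x_i·y_{i+1} − x_{i+1}·y_i), indices taken mod 4.
Σ = (0) + (0) + (6) + (3) = 9
Area = |Σ|/2 = 4.5.
Net area = 203 − 4.5 = 198.5.

198.5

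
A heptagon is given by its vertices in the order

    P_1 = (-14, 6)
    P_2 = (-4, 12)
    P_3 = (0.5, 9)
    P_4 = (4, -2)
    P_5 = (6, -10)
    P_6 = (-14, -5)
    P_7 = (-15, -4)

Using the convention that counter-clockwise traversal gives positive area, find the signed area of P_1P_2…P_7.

Apply the surveyor's formula: 2A = Σ (x_i·y_{i+1} − x_{i+1}·y_i), indices taken mod 7.
Σ = (-144) + (-42) + (-37) + (-28) + (-170) + (-19) + (-146) = -586
Signed area = Σ/2 = -293 (negative ⇒ clockwise traversal).

-293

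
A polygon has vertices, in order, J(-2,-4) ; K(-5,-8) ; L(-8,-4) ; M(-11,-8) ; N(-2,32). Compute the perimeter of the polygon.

92

|JK| = √((-3)² + (-4)²) = √25 = 5
|KL| = √((-3)² + (4)²) = √25 = 5
|LM| = √((-3)² + (-4)²) = √25 = 5
|MN| = √((9)² + (40)²) = √1681 = 41
|NJ| = √((0)² + (-36)²) = √1296 = 36
Perimeter = 5 + 5 + 5 + 41 + 36 = 92.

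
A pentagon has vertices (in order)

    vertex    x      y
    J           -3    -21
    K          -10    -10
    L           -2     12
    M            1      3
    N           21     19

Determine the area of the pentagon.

Apply the shoelace (surveyor's) formula: 2A = Σ (x_i·y_{i+1} − x_{i+1}·y_i), indices taken mod 5.
Σ = (-180) + (-140) + (-18) + (-44) + (-384) = -766
Area = |Σ|/2 = 383.

383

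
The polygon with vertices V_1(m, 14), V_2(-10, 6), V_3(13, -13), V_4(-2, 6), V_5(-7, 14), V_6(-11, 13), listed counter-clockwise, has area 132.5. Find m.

Write out the shoelace sum; only the two edges meeting at V_1 involve m:
2·Area = [((-11)·14 − m·13) + (m·6 − (-10)·14)] + 181
       = -7·m + 167 = 265
⇒ m = -14.

-14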